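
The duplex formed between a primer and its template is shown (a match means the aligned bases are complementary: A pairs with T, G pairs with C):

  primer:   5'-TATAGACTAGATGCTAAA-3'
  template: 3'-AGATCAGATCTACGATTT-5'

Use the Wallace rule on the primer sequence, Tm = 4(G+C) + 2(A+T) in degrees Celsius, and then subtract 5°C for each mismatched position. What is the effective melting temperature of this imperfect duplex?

36°C

Primer base counts: A=8, T=5, G=3, C=2 → A+T=13, G+C=5
Perfect-match Tm = 2(13) + 4(5) = 26 + 20 = 46°C
Mismatches (positions where the bases are not complementary): 2 (at positions 2, 6)
Effective Tm = 46 − 2×5 = 46 − 10 = 36°C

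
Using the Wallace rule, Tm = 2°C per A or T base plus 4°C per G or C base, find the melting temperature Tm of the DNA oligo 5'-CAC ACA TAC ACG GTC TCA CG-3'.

Counting bases: G=3, A=6, C=8, T=3
AT pairs contribute 9, GC pairs contribute 11.
Tm = 2×9 + 4×11 = 62°C

62°C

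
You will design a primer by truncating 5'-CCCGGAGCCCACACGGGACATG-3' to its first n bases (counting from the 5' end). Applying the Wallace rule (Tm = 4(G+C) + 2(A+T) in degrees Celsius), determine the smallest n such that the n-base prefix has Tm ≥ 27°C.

n = 8

First 7 bases: CCCGGAG → Tm = 26°C (< 27°C)
First 8 bases: CCCGGAGC → Tm = 30°C (≥ 27°C)
Each additional base adds 2°C (A/T) or 4°C (G/C), so Tm is non-decreasing in n; n = 8 is the first length to reach 27°C.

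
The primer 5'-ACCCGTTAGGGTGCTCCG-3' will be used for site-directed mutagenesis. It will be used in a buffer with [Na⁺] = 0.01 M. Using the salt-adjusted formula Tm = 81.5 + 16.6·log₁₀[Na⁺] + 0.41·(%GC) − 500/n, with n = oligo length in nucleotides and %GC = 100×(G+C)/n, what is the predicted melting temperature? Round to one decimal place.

Length n = 18. Scanning the sequence gives A=2, G=6, T=4, C=6.
G+C = 12, so %GC = 12/18 × 100 = 66.667%
Salt term: 16.6 × (-2) = -33.2
GC term: 0.41 × 66.667 = 27.333; length term: −500/18 = −27.778
Tm = 81.5 + (-33.2) + 27.333 − 27.778 = 47.855 → 47.9°C

47.9°C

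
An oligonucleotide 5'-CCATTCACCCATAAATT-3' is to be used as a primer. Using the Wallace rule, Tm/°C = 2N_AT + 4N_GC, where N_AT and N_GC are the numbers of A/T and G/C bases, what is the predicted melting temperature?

Scanning the sequence gives A=6, C=6, T=5, G=0.
So N_AT = 11 and N_GC = 6.
Tm = 4·6 + 2·11 = 24 + 22 = 46°C

46°C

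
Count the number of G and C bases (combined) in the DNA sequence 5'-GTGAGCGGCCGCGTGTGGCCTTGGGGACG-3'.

22

Base counts: A=2, G=15, T=5, C=7
Total G or C: 15 + 7 = 22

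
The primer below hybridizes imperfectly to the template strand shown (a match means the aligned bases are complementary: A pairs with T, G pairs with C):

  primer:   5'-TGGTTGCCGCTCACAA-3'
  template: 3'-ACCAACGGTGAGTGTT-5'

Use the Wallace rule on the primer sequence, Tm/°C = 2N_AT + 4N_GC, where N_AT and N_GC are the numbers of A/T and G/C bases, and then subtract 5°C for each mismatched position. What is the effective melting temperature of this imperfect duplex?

Primer base counts: A=3, T=4, G=4, C=5 → A+T=7, G+C=9
Perfect-match Tm = 2(7) + 4(9) = 14 + 36 = 50°C
Mismatches (positions where the bases are not complementary): 1 (at position 9)
Effective Tm = 50 − 1×5 = 50 − 5 = 45°C

45°C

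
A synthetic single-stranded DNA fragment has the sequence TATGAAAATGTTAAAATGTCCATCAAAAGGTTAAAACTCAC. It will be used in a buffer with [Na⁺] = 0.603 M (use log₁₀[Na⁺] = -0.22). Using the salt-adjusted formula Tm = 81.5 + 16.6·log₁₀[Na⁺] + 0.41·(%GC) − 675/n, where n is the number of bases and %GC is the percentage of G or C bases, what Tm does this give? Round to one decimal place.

Length n = 41. Counting bases: G=5, A=19, C=6, T=11
G+C = 11, so %GC = 11/41 × 100 = 26.829%
Salt term: 16.6 × (-0.22) = -3.652
GC term: 0.41 × 26.829 = 11; length term: −675/41 = −16.463
Tm = 81.5 + (-3.652) + 11 − 16.463 = 72.385 → 72.4°C

72.4°C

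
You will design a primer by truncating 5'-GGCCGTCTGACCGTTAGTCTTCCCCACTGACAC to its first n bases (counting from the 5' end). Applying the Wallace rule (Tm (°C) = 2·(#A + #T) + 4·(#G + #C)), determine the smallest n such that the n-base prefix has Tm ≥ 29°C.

First 8 bases: GGCCGTCT → Tm = 28°C (< 29°C)
First 9 bases: GGCCGTCTG → Tm = 32°C (≥ 29°C)
Since every base adds ≥2°C, Tm only increases with n, so the threshold is first crossed at n = 9.

n = 9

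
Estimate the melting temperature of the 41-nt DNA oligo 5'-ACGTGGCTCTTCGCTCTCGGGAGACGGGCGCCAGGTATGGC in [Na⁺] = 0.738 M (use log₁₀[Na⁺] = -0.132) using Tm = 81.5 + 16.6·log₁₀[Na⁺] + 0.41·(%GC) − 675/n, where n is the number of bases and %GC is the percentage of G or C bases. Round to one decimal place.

Length n = 41. Counting bases: G=16, T=8, C=12, A=5
G+C = 28, so %GC = 28/41 × 100 = 68.293%
Salt term: 16.6 × (-0.132) = -2.191
GC term: 0.41 × 68.293 = 28; length term: −675/41 = −16.463
Tm = 81.5 + (-2.191) + 28 − 16.463 = 90.846 → 90.8°C

90.8°C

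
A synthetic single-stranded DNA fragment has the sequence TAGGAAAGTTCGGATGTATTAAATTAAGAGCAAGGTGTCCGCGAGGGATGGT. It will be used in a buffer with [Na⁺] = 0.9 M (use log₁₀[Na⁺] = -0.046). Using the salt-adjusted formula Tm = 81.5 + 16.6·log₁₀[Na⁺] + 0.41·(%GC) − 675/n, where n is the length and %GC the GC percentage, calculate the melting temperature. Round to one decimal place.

Length n = 52. Base counts: A=16, G=18, T=13, C=5
G+C = 23, so %GC = 23/52 × 100 = 44.231%
Salt term: 16.6 × (-0.046) = -0.764
GC term: 0.41 × 44.231 = 18.135; length term: −675/52 = −12.981
Tm = 81.5 + (-0.764) + 18.135 − 12.981 = 85.89 → 85.9°C

85.9°C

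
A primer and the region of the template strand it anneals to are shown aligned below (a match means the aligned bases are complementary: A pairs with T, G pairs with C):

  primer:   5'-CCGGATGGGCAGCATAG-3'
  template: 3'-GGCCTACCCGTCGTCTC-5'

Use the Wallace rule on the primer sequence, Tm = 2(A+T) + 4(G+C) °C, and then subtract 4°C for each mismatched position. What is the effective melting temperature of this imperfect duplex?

52°C

Primer base counts: A=4, T=2, G=7, C=4 → A+T=6, G+C=11
Perfect-match Tm = 2(6) + 4(11) = 12 + 44 = 56°C
Mismatches (positions where the bases are not complementary): 1 (at position 15)
Effective Tm = 56 − 1×4 = 56 − 4 = 52°C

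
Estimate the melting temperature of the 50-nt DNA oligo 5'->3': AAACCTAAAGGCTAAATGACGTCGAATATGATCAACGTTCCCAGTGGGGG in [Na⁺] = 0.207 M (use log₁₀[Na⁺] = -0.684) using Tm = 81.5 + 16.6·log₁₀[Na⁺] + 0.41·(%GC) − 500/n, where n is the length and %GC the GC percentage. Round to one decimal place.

Length n = 50. Base counts: G=13, T=10, A=17, C=10
G+C = 23, so %GC = 23/50 × 100 = 46%
Salt term: 16.6 × (-0.684) = -11.354
GC term: 0.41 × 46 = 18.86; length term: −500/50 = −10
Tm = 81.5 + (-11.354) + 18.86 − 10 = 79.006 → 79.0°C

79.0°C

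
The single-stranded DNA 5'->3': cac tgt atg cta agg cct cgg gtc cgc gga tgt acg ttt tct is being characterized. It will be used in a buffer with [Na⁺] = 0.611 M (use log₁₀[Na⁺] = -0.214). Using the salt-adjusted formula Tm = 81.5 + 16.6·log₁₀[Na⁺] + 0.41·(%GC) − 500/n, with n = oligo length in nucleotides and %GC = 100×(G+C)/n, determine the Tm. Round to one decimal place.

88.5°C

Length n = 42. Scanning the sequence gives C=11, A=6, G=12, T=13.
G+C = 23, so %GC = 23/42 × 100 = 54.762%
Salt term: 16.6 × (-0.214) = -3.552
GC term: 0.41 × 54.762 = 22.452; length term: −500/42 = −11.905
Tm = 81.5 + (-3.552) + 22.452 − 11.905 = 88.495 → 88.5°C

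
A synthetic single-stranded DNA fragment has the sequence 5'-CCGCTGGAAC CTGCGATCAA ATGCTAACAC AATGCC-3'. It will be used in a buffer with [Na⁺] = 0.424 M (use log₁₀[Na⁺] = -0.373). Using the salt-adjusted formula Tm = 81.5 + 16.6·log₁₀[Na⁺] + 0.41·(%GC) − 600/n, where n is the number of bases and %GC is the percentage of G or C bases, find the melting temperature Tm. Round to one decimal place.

80.3°C

Length n = 36. Base counts: T=6, G=7, A=11, C=12
G+C = 19, so %GC = 19/36 × 100 = 52.778%
Salt term: 16.6 × (-0.373) = -6.192
GC term: 0.41 × 52.778 = 21.639; length term: −600/36 = −16.667
Tm = 81.5 + (-6.192) + 21.639 − 16.667 = 80.28 → 80.3°C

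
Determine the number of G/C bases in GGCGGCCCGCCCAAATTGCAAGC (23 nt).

Base counts: A=5, C=9, G=7, T=2
G+C = 7 + 9 = 16

16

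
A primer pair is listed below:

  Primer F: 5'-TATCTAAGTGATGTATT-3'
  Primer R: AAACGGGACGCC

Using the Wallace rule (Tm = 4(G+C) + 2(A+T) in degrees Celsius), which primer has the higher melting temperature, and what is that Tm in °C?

Primer F, 42°C

Primer F: A+T=13, G+C=4 → Tm = 2(13)+4(4) = 42°C
Primer R: A+T=4, G+C=8 → Tm = 2(4)+4(8) = 40°C
42°C vs 40°C → primer F is higher.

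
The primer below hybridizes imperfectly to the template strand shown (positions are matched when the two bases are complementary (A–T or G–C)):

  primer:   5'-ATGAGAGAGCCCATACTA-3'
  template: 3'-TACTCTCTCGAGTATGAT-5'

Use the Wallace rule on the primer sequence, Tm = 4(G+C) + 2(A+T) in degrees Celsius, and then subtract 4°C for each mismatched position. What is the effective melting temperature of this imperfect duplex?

48°C

Primer base counts: A=7, T=3, G=4, C=4 → A+T=10, G+C=8
Perfect-match Tm = 2(10) + 4(8) = 20 + 32 = 52°C
Mismatches (positions where the bases are not complementary): 1 (at position 11)
Effective Tm = 52 − 1×4 = 52 − 4 = 48°C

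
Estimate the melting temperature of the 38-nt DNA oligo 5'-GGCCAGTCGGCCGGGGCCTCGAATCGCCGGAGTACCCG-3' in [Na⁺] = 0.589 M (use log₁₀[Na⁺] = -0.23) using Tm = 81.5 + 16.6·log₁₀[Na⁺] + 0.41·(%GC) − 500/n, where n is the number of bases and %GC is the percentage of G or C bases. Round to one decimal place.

Length n = 38. A=5, C=14, G=15, T=4
G+C = 29, so %GC = 29/38 × 100 = 76.316%
Salt term: 16.6 × (-0.23) = -3.818
GC term: 0.41 × 76.316 = 31.29; length term: −500/38 = −13.158
Tm = 81.5 + (-3.818) + 31.29 − 13.158 = 95.814 → 95.8°C

95.8°C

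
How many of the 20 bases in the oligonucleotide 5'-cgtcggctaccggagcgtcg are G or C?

15

Scanning the sequence gives C=7, G=8, T=3, A=2.
G+C = 8 + 7 = 15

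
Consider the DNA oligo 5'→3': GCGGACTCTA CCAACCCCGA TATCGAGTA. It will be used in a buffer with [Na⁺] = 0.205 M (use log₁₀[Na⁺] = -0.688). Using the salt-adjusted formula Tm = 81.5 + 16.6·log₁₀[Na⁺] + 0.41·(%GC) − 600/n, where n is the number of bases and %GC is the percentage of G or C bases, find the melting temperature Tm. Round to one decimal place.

Length n = 29. Scanning the sequence gives C=10, T=5, A=8, G=6.
G+C = 16, so %GC = 16/29 × 100 = 55.172%
Salt term: 16.6 × (-0.688) = -11.421
GC term: 0.41 × 55.172 = 22.621; length term: −600/29 = −20.69
Tm = 81.5 + (-11.421) + 22.621 − 20.69 = 72.01 → 72.0°C

72.0°C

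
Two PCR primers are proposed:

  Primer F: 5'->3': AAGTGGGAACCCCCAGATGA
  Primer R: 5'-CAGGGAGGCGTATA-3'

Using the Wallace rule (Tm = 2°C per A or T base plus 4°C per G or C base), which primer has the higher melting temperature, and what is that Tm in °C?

Primer F, 62°C

Primer F: A+T=9, G+C=11 → Tm = 2(9)+4(11) = 62°C
Primer R: A+T=6, G+C=8 → Tm = 2(6)+4(8) = 44°C
62°C vs 44°C → primer F is higher.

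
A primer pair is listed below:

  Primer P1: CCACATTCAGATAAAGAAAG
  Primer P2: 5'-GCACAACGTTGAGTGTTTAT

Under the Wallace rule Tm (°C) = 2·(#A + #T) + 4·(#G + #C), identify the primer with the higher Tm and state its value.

Primer P2, 56°C

Primer P1: A+T=13, G+C=7 → Tm = 2(13)+4(7) = 54°C
Primer P2: A+T=12, G+C=8 → Tm = 2(12)+4(8) = 56°C
54°C vs 56°C → primer P2 is higher.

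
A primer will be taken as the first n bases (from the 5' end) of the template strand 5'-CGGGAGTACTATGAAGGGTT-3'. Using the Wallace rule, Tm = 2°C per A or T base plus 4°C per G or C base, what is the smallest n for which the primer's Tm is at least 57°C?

First 18 bases: CGGGAGTACTATGAAGGG → Tm = 56°C (< 57°C)
First 19 bases: CGGGAGTACTATGAAGGGT → Tm = 58°C (≥ 57°C)
Since every base adds ≥2°C, Tm only increases with n, so the threshold is first crossed at n = 19.

n = 19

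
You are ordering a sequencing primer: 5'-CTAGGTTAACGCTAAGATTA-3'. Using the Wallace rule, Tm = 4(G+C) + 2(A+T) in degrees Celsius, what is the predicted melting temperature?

Scanning the sequence gives G=4, A=7, T=6, C=3.
A+T = 13, G+C = 7
Tm = 2×13 + 4×7 = 54°C

54°C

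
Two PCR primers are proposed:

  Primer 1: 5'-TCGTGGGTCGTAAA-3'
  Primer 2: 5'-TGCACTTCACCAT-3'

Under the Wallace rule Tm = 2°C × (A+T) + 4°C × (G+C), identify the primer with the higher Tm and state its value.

Primer 1, 42°C

Primer 1: A+T=7, G+C=7 → Tm = 2(7)+4(7) = 42°C
Primer 2: A+T=7, G+C=6 → Tm = 2(7)+4(6) = 38°C
42°C vs 38°C → primer 1 is higher.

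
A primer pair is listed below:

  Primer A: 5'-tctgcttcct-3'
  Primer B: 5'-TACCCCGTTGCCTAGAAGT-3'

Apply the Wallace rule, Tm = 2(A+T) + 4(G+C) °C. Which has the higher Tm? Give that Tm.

Primer B, 58°C

Primer A: A+T=5, G+C=5 → Tm = 2(5)+4(5) = 30°C
Primer B: A+T=9, G+C=10 → Tm = 2(9)+4(10) = 58°C
30°C vs 58°C → primer B is higher.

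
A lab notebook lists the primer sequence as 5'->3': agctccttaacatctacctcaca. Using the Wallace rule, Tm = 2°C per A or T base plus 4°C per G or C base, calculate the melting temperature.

Base counts: G=1, C=9, T=6, A=7
AT pairs contribute 13, GC pairs contribute 10.
Tm = 2×13 + 4×10 = 66°C

66°C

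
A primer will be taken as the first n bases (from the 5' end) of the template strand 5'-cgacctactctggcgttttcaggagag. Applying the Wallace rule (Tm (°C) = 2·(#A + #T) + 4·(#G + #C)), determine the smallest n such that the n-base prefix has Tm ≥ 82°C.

n = 27

First 26 bases: CGACCTACTCTGGCGTTTTCAGGAGA → Tm = 80°C (< 82°C)
First 27 bases: CGACCTACTCTGGCGTTTTCAGGAGAG → Tm = 84°C (≥ 82°C)
Each additional base adds 2°C (A/T) or 4°C (G/C), so Tm is non-decreasing in n; n = 27 is the first length to reach 82°C.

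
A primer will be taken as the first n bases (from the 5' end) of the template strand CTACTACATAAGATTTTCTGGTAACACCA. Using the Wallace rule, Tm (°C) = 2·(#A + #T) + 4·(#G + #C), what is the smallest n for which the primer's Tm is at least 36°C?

First 13 bases: CTACTACATAAGA → Tm = 34°C (< 36°C)
First 14 bases: CTACTACATAAGAT → Tm = 36°C (≥ 36°C)
Since every base adds ≥2°C, Tm only increases with n, so the threshold is first crossed at n = 14.

n = 14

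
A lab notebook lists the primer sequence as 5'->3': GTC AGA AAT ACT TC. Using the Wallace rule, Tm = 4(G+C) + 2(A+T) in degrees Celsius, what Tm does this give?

Scanning the sequence gives T=4, A=5, G=2, C=3.
AT pairs contribute 9, GC pairs contribute 5.
Tm = 4·5 + 2·9 = 20 + 18 = 38°C

38°C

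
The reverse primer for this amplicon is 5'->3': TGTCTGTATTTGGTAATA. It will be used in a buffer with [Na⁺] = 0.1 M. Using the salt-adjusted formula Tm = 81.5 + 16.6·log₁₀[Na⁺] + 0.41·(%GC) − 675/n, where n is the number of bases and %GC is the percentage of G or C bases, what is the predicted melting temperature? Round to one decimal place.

Length n = 18. A=4, G=4, C=1, T=9
G+C = 5, so %GC = 5/18 × 100 = 27.778%
Salt term: 16.6 × (-1) = -16.6
GC term: 0.41 × 27.778 = 11.389; length term: −675/18 = −37.5
Tm = 81.5 + (-16.6) + 11.389 − 37.5 = 38.789 → 38.8°C

38.8°C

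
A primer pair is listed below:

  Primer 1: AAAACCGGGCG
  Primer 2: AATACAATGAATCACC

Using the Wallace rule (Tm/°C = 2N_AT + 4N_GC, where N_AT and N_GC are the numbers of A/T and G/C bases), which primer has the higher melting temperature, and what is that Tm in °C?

Primer 2, 42°C

Primer 1: A+T=4, G+C=7 → Tm = 2(4)+4(7) = 36°C
Primer 2: A+T=11, G+C=5 → Tm = 2(11)+4(5) = 42°C
36°C vs 42°C → primer 2 is higher.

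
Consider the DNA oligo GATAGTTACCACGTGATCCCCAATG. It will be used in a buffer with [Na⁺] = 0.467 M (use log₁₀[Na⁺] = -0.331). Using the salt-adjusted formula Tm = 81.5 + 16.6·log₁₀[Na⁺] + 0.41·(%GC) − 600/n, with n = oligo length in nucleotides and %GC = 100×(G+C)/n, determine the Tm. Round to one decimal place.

Length n = 25. Base counts: C=7, A=7, G=5, T=6
G+C = 12, so %GC = 12/25 × 100 = 48%
Salt term: 16.6 × (-0.331) = -5.495
GC term: 0.41 × 48 = 19.68; length term: −600/25 = −24
Tm = 81.5 + (-5.495) + 19.68 − 24 = 71.685 → 71.7°C

71.7°C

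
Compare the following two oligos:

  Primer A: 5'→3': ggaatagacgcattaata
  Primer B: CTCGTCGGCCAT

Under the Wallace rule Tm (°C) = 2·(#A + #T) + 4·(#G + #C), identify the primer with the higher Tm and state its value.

Primer A, 48°C

Primer A: A+T=12, G+C=6 → Tm = 2(12)+4(6) = 48°C
Primer B: A+T=4, G+C=8 → Tm = 2(4)+4(8) = 40°C
48°C vs 40°C → primer A is higher.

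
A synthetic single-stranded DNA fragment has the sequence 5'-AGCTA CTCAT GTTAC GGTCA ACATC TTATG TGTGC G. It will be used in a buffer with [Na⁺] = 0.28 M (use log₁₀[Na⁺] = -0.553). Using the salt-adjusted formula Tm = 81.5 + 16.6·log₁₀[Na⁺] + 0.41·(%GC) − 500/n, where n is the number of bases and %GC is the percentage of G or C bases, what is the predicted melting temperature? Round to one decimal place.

Length n = 36. Base counts: C=8, G=8, T=12, A=8
G+C = 16, so %GC = 16/36 × 100 = 44.444%
Salt term: 16.6 × (-0.553) = -9.18
GC term: 0.41 × 44.444 = 18.222; length term: −500/36 = −13.889
Tm = 81.5 + (-9.18) + 18.222 − 13.889 = 76.653 → 76.7°C

76.7°C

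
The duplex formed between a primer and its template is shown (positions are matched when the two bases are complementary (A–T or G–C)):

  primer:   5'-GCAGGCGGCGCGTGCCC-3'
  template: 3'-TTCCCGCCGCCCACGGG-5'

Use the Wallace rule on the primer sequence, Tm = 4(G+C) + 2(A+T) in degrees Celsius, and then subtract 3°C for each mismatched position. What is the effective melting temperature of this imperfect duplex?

52°C

Primer base counts: A=1, T=1, G=8, C=7 → A+T=2, G+C=15
Perfect-match Tm = 2(2) + 4(15) = 4 + 60 = 64°C
Mismatches (positions where the bases are not complementary): 4 (at positions 1, 2, 3, 11)
Effective Tm = 64 − 4×3 = 64 − 12 = 52°C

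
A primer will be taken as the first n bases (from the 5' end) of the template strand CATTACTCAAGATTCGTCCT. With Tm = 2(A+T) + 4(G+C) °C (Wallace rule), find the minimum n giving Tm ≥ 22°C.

First 7 bases: CATTACT → Tm = 18°C (< 22°C)
First 8 bases: CATTACTC → Tm = 22°C (≥ 22°C)
Since every base adds ≥2°C, Tm only increases with n, so the threshold is first crossed at n = 8.

n = 8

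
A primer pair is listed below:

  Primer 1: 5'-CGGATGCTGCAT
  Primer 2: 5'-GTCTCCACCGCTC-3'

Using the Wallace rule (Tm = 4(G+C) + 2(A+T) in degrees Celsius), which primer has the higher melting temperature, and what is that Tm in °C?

Primer 1: A+T=5, G+C=7 → Tm = 2(5)+4(7) = 38°C
Primer 2: A+T=4, G+C=9 → Tm = 2(4)+4(9) = 44°C
38°C vs 44°C → primer 2 is higher.

Primer 2, 44°C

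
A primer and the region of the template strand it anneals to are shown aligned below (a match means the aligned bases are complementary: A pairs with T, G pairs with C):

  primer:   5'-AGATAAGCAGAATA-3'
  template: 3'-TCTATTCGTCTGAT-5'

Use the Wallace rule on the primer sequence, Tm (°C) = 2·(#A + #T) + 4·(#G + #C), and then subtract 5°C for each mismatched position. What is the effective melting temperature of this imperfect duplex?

Primer base counts: A=8, T=2, G=3, C=1 → A+T=10, G+C=4
Perfect-match Tm = 2(10) + 4(4) = 20 + 16 = 36°C
Mismatches (positions where the bases are not complementary): 1 (at position 12)
Effective Tm = 36 − 1×5 = 36 − 5 = 31°C

31°C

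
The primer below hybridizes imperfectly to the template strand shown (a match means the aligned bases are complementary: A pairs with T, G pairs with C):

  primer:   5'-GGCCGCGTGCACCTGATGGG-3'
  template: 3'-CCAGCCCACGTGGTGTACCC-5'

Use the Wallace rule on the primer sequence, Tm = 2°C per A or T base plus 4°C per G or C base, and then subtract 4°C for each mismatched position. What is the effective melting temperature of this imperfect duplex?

Primer base counts: A=2, T=3, G=9, C=6 → A+T=5, G+C=15
Perfect-match Tm = 2(5) + 4(15) = 10 + 60 = 70°C
Mismatches (positions where the bases are not complementary): 4 (at positions 3, 6, 14, 15)
Effective Tm = 70 − 4×4 = 70 − 16 = 54°C

54°C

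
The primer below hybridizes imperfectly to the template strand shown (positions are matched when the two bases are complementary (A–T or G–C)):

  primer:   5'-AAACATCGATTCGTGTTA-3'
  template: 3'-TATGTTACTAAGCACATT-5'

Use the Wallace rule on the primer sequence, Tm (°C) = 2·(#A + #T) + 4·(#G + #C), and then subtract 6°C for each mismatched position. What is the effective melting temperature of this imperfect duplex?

Primer base counts: A=6, T=6, G=3, C=3 → A+T=12, G+C=6
Perfect-match Tm = 2(12) + 4(6) = 24 + 24 = 48°C
Mismatches (positions where the bases are not complementary): 4 (at positions 2, 6, 7, 17)
Effective Tm = 48 − 4×6 = 48 − 24 = 24°C

24°C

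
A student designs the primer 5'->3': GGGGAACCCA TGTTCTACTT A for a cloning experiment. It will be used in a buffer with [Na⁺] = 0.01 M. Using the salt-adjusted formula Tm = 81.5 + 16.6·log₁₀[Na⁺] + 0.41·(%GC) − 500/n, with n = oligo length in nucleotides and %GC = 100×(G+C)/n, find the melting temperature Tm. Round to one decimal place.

Length n = 21. Counting bases: C=5, G=5, A=5, T=6
G+C = 10, so %GC = 10/21 × 100 = 47.619%
Salt term: 16.6 × (-2) = -33.2
GC term: 0.41 × 47.619 = 19.524; length term: −500/21 = −23.81
Tm = 81.5 + (-33.2) + 19.524 − 23.81 = 44.014 → 44.0°C

44.0°C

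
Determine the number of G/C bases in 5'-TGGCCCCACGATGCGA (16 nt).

11

Base counts: C=6, G=5, A=3, T=2
G+C = 5 + 6 = 11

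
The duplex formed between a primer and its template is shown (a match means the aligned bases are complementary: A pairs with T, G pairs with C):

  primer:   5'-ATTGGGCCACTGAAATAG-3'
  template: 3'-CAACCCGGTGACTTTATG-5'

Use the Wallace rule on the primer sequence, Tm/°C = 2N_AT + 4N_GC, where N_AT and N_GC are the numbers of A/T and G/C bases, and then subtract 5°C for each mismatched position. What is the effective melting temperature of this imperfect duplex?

42°C

Primer base counts: A=6, T=4, G=5, C=3 → A+T=10, G+C=8
Perfect-match Tm = 2(10) + 4(8) = 20 + 32 = 52°C
Mismatches (positions where the bases are not complementary): 2 (at positions 1, 18)
Effective Tm = 52 − 2×5 = 52 − 10 = 42°C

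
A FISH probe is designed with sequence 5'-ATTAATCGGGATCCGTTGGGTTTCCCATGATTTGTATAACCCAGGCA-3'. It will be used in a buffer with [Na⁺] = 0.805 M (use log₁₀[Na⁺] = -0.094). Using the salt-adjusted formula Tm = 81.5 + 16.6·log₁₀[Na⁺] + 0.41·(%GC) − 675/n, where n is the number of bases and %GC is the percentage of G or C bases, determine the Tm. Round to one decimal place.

83.9°C

Length n = 47. Scanning the sequence gives G=11, A=11, C=10, T=15.
G+C = 21, so %GC = 21/47 × 100 = 44.681%
Salt term: 16.6 × (-0.094) = -1.56
GC term: 0.41 × 44.681 = 18.319; length term: −675/47 = −14.362
Tm = 81.5 + (-1.56) + 18.319 − 14.362 = 83.897 → 83.9°C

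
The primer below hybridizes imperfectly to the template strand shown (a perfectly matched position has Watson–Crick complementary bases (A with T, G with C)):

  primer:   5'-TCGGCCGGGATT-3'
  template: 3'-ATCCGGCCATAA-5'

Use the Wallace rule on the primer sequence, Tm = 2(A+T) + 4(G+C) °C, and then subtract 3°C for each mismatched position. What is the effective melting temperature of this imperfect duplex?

34°C

Primer base counts: A=1, T=3, G=5, C=3 → A+T=4, G+C=8
Perfect-match Tm = 2(4) + 4(8) = 8 + 32 = 40°C
Mismatches (positions where the bases are not complementary): 2 (at positions 2, 9)
Effective Tm = 40 − 2×3 = 40 − 6 = 34°C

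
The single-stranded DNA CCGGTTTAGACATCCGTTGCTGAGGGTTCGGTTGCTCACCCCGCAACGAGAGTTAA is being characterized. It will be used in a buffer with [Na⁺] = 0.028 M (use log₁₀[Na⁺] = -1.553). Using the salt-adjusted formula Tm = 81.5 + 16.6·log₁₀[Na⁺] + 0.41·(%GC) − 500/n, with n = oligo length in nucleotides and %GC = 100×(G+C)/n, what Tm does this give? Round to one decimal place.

69.5°C

Length n = 56. T=14, G=16, C=15, A=11
G+C = 31, so %GC = 31/56 × 100 = 55.357%
Salt term: 16.6 × (-1.553) = -25.78
GC term: 0.41 × 55.357 = 22.696; length term: −500/56 = −8.929
Tm = 81.5 + (-25.78) + 22.696 − 8.929 = 69.487 → 69.5°C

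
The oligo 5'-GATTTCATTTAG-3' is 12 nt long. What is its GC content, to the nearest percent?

25%

Base counts: G=2, T=6, C=1, A=3
G+C = 2 + 1 = 3 out of 12 bases
%GC = 3/12 × 100 = 25% ≈ 25%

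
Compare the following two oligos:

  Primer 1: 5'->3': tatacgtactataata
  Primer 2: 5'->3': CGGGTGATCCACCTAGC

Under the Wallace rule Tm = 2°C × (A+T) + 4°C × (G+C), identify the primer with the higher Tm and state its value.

Primer 2, 56°C

Primer 1: A+T=13, G+C=3 → Tm = 2(13)+4(3) = 38°C
Primer 2: A+T=6, G+C=11 → Tm = 2(6)+4(11) = 56°C
38°C vs 56°C → primer 2 is higher.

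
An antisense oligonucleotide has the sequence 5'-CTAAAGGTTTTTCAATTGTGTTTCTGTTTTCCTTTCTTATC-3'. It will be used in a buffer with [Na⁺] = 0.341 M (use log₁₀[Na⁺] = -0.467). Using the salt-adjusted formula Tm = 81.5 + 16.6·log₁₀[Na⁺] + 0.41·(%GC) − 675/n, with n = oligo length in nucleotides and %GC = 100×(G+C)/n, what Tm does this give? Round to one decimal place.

69.3°C

Length n = 41. Scanning the sequence gives A=6, C=7, G=5, T=23.
G+C = 12, so %GC = 12/41 × 100 = 29.268%
Salt term: 16.6 × (-0.467) = -7.752
GC term: 0.41 × 29.268 = 12; length term: −675/41 = −16.463
Tm = 81.5 + (-7.752) + 12 − 16.463 = 69.285 → 69.3°C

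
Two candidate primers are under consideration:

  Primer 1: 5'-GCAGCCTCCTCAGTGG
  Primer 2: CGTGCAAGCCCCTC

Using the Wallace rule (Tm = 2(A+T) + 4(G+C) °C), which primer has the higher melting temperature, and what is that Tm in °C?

Primer 1: A+T=5, G+C=11 → Tm = 2(5)+4(11) = 54°C
Primer 2: A+T=4, G+C=10 → Tm = 2(4)+4(10) = 48°C
54°C vs 48°C → primer 1 is higher.

Primer 1, 54°C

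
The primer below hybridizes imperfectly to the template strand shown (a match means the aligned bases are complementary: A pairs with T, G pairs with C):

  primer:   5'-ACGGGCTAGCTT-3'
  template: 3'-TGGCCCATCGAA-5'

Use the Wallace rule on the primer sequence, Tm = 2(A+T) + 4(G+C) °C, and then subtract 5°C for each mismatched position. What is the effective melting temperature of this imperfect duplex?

28°C

Primer base counts: A=2, T=3, G=4, C=3 → A+T=5, G+C=7
Perfect-match Tm = 2(5) + 4(7) = 10 + 28 = 38°C
Mismatches (positions where the bases are not complementary): 2 (at positions 3, 6)
Effective Tm = 38 − 2×5 = 38 − 10 = 28°C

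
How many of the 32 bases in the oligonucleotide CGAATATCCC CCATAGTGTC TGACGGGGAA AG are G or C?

17

Scanning the sequence gives C=8, G=9, T=6, A=9.
Total G or C: 9 + 8 = 17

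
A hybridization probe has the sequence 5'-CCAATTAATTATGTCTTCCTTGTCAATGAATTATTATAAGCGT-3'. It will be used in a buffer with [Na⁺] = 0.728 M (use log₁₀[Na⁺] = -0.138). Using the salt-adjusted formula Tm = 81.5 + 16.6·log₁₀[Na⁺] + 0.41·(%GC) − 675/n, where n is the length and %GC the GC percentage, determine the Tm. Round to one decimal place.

Length n = 43. A=13, C=7, G=5, T=18
G+C = 12, so %GC = 12/43 × 100 = 27.907%
Salt term: 16.6 × (-0.138) = -2.291
GC term: 0.41 × 27.907 = 11.442; length term: −675/43 = −15.698
Tm = 81.5 + (-2.291) + 11.442 − 15.698 = 74.953 → 75.0°C

75.0°C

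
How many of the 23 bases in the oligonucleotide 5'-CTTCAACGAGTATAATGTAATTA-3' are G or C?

6

Counting bases: T=8, G=3, A=9, C=3
G+C = 3 + 3 = 6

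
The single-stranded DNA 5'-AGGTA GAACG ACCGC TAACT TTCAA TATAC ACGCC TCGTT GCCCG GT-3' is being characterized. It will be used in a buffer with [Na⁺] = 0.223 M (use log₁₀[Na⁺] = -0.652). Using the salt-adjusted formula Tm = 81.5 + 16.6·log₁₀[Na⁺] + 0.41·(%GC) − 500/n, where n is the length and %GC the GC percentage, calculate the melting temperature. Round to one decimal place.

81.0°C

Length n = 47. Counting bases: T=11, C=14, G=10, A=12
G+C = 24, so %GC = 24/47 × 100 = 51.064%
Salt term: 16.6 × (-0.652) = -10.823
GC term: 0.41 × 51.064 = 20.936; length term: −500/47 = −10.638
Tm = 81.5 + (-10.823) + 20.936 − 10.638 = 80.975 → 81.0°C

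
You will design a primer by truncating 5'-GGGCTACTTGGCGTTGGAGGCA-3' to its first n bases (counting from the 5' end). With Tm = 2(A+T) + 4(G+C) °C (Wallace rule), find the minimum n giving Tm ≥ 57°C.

First 17 bases: GGGCTACTTGGCGTTGG → Tm = 56°C (< 57°C)
First 18 bases: GGGCTACTTGGCGTTGGA → Tm = 58°C (≥ 57°C)
Each additional base adds 2°C (A/T) or 4°C (G/C), so Tm is non-decreasing in n; n = 18 is the first length to reach 57°C.

n = 18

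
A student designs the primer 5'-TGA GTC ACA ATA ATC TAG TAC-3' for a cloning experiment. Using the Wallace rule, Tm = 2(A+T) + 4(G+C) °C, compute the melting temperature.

56°C

Scanning the sequence gives G=3, C=4, A=8, T=6.
So N_AT = 14 and N_GC = 7.
Tm = 2(14) + 4(7) = 28 + 28 = 56°C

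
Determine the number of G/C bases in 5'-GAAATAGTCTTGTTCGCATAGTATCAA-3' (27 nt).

C=4, G=5, T=9, A=9
Total G or C: 5 + 4 = 9

9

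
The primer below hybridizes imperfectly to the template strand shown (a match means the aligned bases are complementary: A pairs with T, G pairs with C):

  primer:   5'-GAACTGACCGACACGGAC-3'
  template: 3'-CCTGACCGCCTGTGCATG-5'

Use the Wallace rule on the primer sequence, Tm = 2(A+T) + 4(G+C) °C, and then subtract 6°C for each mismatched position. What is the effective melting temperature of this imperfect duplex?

Primer base counts: A=6, T=1, G=5, C=6 → A+T=7, G+C=11
Perfect-match Tm = 2(7) + 4(11) = 14 + 44 = 58°C
Mismatches (positions where the bases are not complementary): 4 (at positions 2, 7, 9, 16)
Effective Tm = 58 − 4×6 = 58 − 24 = 34°C

34°C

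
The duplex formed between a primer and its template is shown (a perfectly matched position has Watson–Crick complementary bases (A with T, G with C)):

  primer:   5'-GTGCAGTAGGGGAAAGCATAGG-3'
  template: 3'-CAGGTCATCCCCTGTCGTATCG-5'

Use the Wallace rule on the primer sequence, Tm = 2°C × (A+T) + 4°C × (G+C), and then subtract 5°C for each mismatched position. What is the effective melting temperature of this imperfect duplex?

Primer base counts: A=7, T=3, G=10, C=2 → A+T=10, G+C=12
Perfect-match Tm = 2(10) + 4(12) = 20 + 48 = 68°C
Mismatches (positions where the bases are not complementary): 3 (at positions 3, 14, 22)
Effective Tm = 68 − 3×5 = 68 − 15 = 53°C

53°C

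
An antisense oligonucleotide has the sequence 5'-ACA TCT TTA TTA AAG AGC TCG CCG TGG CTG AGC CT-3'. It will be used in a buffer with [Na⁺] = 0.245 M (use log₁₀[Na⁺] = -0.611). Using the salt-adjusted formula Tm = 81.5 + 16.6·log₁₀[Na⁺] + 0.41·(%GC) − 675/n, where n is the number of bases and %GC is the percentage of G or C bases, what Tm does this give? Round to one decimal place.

72.0°C

Length n = 35. Scanning the sequence gives A=8, C=9, G=8, T=10.
G+C = 17, so %GC = 17/35 × 100 = 48.571%
Salt term: 16.6 × (-0.611) = -10.143
GC term: 0.41 × 48.571 = 19.914; length term: −675/35 = −19.286
Tm = 81.5 + (-10.143) + 19.914 − 19.286 = 71.985 → 72.0°C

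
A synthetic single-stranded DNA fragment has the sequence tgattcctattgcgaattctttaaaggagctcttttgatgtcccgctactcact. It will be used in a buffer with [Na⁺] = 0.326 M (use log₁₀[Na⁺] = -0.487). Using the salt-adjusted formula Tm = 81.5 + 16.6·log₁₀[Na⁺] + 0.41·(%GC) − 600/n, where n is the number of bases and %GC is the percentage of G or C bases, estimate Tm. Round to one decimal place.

79.0°C

Length n = 54. G=9, T=21, C=13, A=11
G+C = 22, so %GC = 22/54 × 100 = 40.741%
Salt term: 16.6 × (-0.487) = -8.084
GC term: 0.41 × 40.741 = 16.704; length term: −600/54 = −11.111
Tm = 81.5 + (-8.084) + 16.704 − 11.111 = 79.009 → 79.0°C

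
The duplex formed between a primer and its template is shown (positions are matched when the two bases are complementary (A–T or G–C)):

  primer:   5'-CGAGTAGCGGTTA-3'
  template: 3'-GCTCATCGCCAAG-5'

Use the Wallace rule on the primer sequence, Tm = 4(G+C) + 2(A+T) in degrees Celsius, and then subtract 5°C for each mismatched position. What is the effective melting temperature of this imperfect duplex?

35°C

Primer base counts: A=3, T=3, G=5, C=2 → A+T=6, G+C=7
Perfect-match Tm = 2(6) + 4(7) = 12 + 28 = 40°C
Mismatches (positions where the bases are not complementary): 1 (at position 13)
Effective Tm = 40 − 1×5 = 40 − 5 = 35°C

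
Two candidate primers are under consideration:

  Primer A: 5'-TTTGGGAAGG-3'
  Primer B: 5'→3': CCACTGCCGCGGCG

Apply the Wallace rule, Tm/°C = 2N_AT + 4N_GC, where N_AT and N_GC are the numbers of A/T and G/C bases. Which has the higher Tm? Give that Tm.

Primer A: A+T=5, G+C=5 → Tm = 2(5)+4(5) = 30°C
Primer B: A+T=2, G+C=12 → Tm = 2(2)+4(12) = 52°C
30°C vs 52°C → primer B is higher.

Primer B, 52°C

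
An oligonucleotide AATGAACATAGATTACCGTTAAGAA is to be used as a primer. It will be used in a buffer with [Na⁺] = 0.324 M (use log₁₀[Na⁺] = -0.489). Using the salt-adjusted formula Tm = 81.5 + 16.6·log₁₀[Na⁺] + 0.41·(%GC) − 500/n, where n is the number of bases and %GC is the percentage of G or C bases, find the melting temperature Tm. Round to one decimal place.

Length n = 25. Base counts: G=4, T=6, C=3, A=12
G+C = 7, so %GC = 7/25 × 100 = 28%
Salt term: 16.6 × (-0.489) = -8.117
GC term: 0.41 × 28 = 11.48; length term: −500/25 = −20
Tm = 81.5 + (-8.117) + 11.48 − 20 = 64.863 → 64.9°C

64.9°C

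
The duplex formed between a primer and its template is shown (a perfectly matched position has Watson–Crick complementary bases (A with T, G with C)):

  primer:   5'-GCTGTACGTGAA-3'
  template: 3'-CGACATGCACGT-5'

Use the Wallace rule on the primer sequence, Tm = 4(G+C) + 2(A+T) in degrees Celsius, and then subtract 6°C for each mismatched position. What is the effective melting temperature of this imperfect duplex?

30°C

Primer base counts: A=3, T=3, G=4, C=2 → A+T=6, G+C=6
Perfect-match Tm = 2(6) + 4(6) = 12 + 24 = 36°C
Mismatches (positions where the bases are not complementary): 1 (at position 11)
Effective Tm = 36 − 1×6 = 36 − 6 = 30°C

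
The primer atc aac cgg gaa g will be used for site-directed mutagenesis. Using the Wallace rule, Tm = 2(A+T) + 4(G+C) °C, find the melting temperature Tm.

40°C

Scanning the sequence gives A=5, T=1, C=3, G=4.
So N_AT = 6 and N_GC = 7.
Tm = 2(6) + 4(7) = 12 + 28 = 40°C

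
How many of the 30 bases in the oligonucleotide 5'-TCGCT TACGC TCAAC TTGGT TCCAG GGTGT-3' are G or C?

Scanning the sequence gives T=10, C=8, A=4, G=8.
G+C = 8 + 8 = 16

16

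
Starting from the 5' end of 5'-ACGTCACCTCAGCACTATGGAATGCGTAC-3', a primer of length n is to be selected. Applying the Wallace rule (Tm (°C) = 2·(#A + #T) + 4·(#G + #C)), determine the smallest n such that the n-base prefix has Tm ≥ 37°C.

First 11 bases: ACGTCACCTCA → Tm = 34°C (< 37°C)
First 12 bases: ACGTCACCTCAG → Tm = 38°C (≥ 37°C)
Each additional base adds 2°C (A/T) or 4°C (G/C), so Tm is non-decreasing in n; n = 12 is the first length to reach 37°C.

n = 12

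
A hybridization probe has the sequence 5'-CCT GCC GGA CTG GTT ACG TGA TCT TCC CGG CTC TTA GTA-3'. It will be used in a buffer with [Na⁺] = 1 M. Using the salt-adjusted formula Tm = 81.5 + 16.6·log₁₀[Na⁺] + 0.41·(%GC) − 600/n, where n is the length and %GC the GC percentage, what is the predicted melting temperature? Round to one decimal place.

Length n = 39. Base counts: C=12, A=5, T=12, G=10
G+C = 22, so %GC = 22/39 × 100 = 56.41%
Salt term: 16.6 × (0) = 0
GC term: 0.41 × 56.41 = 23.128; length term: −600/39 = −15.385
Tm = 81.5 + (0) + 23.128 − 15.385 = 89.243 → 89.2°C

89.2°C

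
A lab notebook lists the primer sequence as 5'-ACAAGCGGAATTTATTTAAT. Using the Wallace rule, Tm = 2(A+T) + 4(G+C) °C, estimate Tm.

Counting bases: A=8, C=2, T=7, G=3
A+T = 15, G+C = 5
Tm = 2(15) + 4(5) = 30 + 20 = 50°C

50°C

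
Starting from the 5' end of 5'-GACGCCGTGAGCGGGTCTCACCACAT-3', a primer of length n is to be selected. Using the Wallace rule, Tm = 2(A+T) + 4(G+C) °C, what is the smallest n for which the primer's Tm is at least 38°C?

First 10 bases: GACGCCGTGA → Tm = 34°C (< 38°C)
First 11 bases: GACGCCGTGAG → Tm = 38°C (≥ 38°C)
Each additional base adds 2°C (A/T) or 4°C (G/C), so Tm is non-decreasing in n; n = 11 is the first length to reach 38°C.

n = 11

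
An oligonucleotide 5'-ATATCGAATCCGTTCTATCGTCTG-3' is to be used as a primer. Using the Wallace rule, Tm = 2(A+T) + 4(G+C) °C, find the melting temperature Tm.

A=5, T=9, G=4, C=6
A+T = 14, G+C = 10
Tm = 2×14 + 4×10 = 68°C

68°C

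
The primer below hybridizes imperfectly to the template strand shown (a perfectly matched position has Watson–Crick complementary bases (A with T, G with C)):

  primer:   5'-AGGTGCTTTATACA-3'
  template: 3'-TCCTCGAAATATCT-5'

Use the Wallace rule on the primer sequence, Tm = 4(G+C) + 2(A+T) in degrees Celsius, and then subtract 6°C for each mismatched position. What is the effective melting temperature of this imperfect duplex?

Primer base counts: A=4, T=5, G=3, C=2 → A+T=9, G+C=5
Perfect-match Tm = 2(9) + 4(5) = 18 + 20 = 38°C
Mismatches (positions where the bases are not complementary): 2 (at positions 4, 13)
Effective Tm = 38 − 2×6 = 38 − 12 = 26°C

26°C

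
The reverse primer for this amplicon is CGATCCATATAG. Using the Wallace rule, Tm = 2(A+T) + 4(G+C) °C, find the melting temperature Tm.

34°C

Counting bases: C=3, G=2, A=4, T=3
AT pairs contribute 7, GC pairs contribute 5.
Tm = 2(7) + 4(5) = 14 + 20 = 34°C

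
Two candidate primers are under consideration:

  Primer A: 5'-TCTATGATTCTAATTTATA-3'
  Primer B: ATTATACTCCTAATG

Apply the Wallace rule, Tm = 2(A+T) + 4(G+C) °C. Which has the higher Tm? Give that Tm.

Primer A: A+T=16, G+C=3 → Tm = 2(16)+4(3) = 44°C
Primer B: A+T=11, G+C=4 → Tm = 2(11)+4(4) = 38°C
44°C vs 38°C → primer A is higher.

Primer A, 44°C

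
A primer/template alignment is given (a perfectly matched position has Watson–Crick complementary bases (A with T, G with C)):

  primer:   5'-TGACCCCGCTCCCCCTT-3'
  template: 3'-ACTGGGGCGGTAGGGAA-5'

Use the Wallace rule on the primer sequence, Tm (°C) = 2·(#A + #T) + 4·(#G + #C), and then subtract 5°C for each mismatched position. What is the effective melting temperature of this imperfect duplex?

43°C

Primer base counts: A=1, T=4, G=2, C=10 → A+T=5, G+C=12
Perfect-match Tm = 2(5) + 4(12) = 10 + 48 = 58°C
Mismatches (positions where the bases are not complementary): 3 (at positions 10, 11, 12)
Effective Tm = 58 − 3×5 = 58 − 15 = 43°C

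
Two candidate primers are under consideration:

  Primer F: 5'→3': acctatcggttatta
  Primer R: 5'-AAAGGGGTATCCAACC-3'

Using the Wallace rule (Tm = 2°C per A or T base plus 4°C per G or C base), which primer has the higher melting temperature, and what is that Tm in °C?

Primer R, 48°C

Primer F: A+T=10, G+C=5 → Tm = 2(10)+4(5) = 40°C
Primer R: A+T=8, G+C=8 → Tm = 2(8)+4(8) = 48°C
40°C vs 48°C → primer R is higher.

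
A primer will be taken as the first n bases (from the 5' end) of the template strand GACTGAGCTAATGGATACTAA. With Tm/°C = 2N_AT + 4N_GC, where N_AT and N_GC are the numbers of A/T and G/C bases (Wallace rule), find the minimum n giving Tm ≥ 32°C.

n = 11

First 10 bases: GACTGAGCTA → Tm = 30°C (< 32°C)
First 11 bases: GACTGAGCTAA → Tm = 32°C (≥ 32°C)
Each additional base adds 2°C (A/T) or 4°C (G/C), so Tm is non-decreasing in n; n = 11 is the first length to reach 32°C.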